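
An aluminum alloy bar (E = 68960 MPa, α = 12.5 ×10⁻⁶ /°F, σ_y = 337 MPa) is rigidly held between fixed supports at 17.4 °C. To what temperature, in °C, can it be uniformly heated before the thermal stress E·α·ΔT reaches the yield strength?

235 °C

E = 68960 MPa = 68.96 GPa.
α = 12.5×10⁻⁶/°F × 9/5 = 22.5×10⁻⁶/K.
E·α·ΔT = 337.0 MPa ⇒ ΔT = 337.0 / (68.96×10³ × 22.5×10⁻⁶) = 217.2 K.
T = 17.4 + 217.2 = 234.6 °C.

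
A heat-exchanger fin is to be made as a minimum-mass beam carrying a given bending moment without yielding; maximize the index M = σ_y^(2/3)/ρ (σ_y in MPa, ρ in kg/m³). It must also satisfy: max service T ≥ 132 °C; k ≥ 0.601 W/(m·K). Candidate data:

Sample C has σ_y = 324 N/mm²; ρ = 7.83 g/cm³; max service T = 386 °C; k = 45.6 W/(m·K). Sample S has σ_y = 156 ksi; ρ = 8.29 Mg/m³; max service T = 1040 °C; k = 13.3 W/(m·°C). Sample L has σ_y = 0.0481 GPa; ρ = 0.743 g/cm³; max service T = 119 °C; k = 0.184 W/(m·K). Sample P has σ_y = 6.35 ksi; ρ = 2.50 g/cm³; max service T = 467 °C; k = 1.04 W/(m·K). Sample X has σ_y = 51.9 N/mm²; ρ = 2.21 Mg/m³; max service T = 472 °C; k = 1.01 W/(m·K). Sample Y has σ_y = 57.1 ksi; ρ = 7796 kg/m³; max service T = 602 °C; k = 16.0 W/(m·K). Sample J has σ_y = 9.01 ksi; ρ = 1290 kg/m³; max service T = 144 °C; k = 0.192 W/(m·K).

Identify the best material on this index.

sample S

Screen on constraints: max service T ≥ 132 °C; k ≥ 0.601 W/(m·K). Survivors: sample C, sample S, sample P, sample X, sample Y.
Normalizing units and computing the index:
  sample C: σ_y = 324.0 MPa, ρ = 7830 kg/m³
  sample S: σ_y = 1076 MPa, ρ = 8290 kg/m³
  sample P: σ_y = 43.78 MPa, ρ = 2500 kg/m³
  sample X: σ_y = 51.90 MPa, ρ = 2210 kg/m³
  sample Y: σ_y = 393.7 MPa, ρ = 7796 kg/m³
  sample S: M = 12.7×10⁻³
  sample Y: M = 6.89×10⁻³
  sample X: M = 6.30×10⁻³
  sample C: M = 6.02×10⁻³
  sample P: M = 4.97×10⁻³
Sample S has the largest M.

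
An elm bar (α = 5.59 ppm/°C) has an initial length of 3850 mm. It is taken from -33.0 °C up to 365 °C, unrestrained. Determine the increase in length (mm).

ΔT = 365 − (-33.0) = 398.0 K.
ΔL = α·L₀·ΔT = 5.59×10⁻⁶ × 3850 mm × 398.0 K = 8.57 mm.

8.57 mm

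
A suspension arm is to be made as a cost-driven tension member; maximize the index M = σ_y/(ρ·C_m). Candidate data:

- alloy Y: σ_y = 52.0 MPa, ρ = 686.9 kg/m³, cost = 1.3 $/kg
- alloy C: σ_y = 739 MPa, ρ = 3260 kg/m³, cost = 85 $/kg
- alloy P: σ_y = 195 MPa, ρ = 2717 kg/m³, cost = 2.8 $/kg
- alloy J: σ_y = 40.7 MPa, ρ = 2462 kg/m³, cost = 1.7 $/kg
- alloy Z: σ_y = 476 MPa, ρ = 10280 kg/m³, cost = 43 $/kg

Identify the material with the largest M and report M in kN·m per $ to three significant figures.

Per-candidate index values:
  alloy Y: M = 58.2 kN·m per $
  alloy P: M = 25.6 kN·m per $
  alloy J: M = 9.72 kN·m per $
  alloy C: M = 2.67 kN·m per $
  alloy Z: M = 1.08 kN·m per $
The maximum is for alloy Y.

alloy Y, M = 58.2 kN·m per $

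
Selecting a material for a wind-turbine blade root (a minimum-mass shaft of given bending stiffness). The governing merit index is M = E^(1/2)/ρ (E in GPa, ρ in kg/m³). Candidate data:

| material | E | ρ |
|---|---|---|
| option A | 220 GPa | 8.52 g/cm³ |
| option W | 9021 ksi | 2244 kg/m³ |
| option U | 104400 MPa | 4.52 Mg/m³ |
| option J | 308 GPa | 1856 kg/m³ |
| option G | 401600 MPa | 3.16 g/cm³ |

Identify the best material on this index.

option J

Normalizing units and computing the index:
  option A: E = 220.0 GPa, ρ = 8520 kg/m³
  option W: E = 62.20 GPa, ρ = 2244 kg/m³
  option U: E = 104.4 GPa, ρ = 4520 kg/m³
  option J: E = 308.0 GPa, ρ = 1856 kg/m³
  option G: E = 401.6 GPa, ρ = 3160 kg/m³
  option J: M = 9.46×10⁻³
  option G: M = 6.34×10⁻³
  option W: M = 3.51×10⁻³
  option U: M = 2.26×10⁻³
  option A: M = 1.74×10⁻³
Option J has the largest M.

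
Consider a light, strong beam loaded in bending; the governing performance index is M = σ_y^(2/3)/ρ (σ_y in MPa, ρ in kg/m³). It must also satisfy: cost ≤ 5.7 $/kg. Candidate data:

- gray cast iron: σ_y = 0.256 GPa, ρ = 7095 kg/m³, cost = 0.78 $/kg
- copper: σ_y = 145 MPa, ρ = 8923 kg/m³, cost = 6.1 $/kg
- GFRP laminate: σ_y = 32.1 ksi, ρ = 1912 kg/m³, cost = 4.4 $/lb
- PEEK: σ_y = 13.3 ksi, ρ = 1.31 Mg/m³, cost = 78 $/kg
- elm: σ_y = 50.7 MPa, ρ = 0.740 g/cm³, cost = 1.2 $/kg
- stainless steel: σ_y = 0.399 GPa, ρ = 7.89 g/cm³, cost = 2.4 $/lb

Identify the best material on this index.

Screen on constraints: cost ≤ 5.7 $/kg. Survivors: gray cast iron, elm, stainless steel.
Putting every candidate on a common basis:
  gray cast iron: σ_y = 256.0 MPa, ρ = 7095 kg/m³
  elm: σ_y = 50.70 MPa, ρ = 740.0 kg/m³
  stainless steel: σ_y = 399.0 MPa, ρ = 7890 kg/m³
  elm: M = 18.5×10⁻³
  stainless steel: M = 6.87×10⁻³
  gray cast iron: M = 5.68×10⁻³
Elm has the largest M.

elm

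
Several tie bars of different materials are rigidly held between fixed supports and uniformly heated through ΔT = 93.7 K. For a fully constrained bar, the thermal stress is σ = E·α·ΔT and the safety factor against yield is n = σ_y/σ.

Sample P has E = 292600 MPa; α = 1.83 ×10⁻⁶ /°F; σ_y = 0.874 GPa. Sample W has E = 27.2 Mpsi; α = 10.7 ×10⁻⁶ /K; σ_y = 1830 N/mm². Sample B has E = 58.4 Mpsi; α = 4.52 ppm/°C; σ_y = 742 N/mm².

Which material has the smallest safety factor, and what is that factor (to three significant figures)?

Per material, after unit conversion:
  sample P: E = 292.6, α = 3.29, σ_y = 874.0 → σ = 90.3 MPa, n = 9.68
  sample W: E = 187.5, α = 10.7, σ_y = 1830 → σ = 188 MPa, n = 9.73
  sample B: E = 402.7, α = 4.52, σ_y = 742.0 → σ = 171 MPa, n = 4.35
Sample B has the lowest safety factor, n = 4.35.

sample B, n = 4.35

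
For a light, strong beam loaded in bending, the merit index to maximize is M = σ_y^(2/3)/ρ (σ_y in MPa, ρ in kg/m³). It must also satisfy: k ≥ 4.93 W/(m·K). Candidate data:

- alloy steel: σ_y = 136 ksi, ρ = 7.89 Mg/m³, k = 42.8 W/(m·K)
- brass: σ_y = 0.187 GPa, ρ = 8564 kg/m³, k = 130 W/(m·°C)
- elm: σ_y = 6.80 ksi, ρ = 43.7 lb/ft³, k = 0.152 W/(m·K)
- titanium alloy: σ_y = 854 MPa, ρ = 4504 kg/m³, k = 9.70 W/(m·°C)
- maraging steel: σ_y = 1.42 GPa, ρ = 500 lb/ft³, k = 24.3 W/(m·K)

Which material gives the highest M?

titanium alloy

Screen on constraints: k ≥ 4.93 W/(m·K). Survivors: alloy steel, brass, titanium alloy, maraging steel.
Convert each candidate to consistent units, then evaluate M:
  alloy steel: σ_y = 937.7 MPa, ρ = 7890 kg/m³
  brass: σ_y = 187.0 MPa, ρ = 8564 kg/m³
  titanium alloy: σ_y = 854.0 MPa, ρ = 4504 kg/m³
  maraging steel: σ_y = 1420 MPa, ρ = 8009 kg/m³
  titanium alloy: M = 20.0×10⁻³
  maraging steel: M = 15.8×10⁻³
  alloy steel: M = 12.1×10⁻³
  brass: M = 3.82×10⁻³
Highest index: titanium alloy.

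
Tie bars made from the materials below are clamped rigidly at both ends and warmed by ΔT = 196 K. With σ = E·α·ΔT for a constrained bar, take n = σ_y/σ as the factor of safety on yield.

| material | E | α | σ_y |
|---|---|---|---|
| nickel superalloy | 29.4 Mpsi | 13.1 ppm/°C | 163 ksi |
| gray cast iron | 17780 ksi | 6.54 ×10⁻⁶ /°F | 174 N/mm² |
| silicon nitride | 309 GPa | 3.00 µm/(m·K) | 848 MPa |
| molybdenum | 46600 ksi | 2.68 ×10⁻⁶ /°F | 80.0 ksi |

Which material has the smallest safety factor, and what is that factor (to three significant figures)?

gray cast iron, n = 0.615

In consistent units (E in GPa, α in ×10⁻⁶/K, σ_y in MPa):
  nickel superalloy: E = 202.7, α = 13.1, σ_y = 1124 → σ = 520 MPa, n = 2.16
  gray cast iron: E = 122.6, α = 11.8, σ_y = 174.0 → σ = 283 MPa, n = 0.615
  silicon nitride: E = 309.0, α = 3.00, σ_y = 848.0 → σ = 182 MPa, n = 4.67
  molybdenum: E = 321.3, α = 4.82, σ_y = 551.6 → σ = 304 MPa, n = 1.82
The minimum is gray cast iron at n = 0.615.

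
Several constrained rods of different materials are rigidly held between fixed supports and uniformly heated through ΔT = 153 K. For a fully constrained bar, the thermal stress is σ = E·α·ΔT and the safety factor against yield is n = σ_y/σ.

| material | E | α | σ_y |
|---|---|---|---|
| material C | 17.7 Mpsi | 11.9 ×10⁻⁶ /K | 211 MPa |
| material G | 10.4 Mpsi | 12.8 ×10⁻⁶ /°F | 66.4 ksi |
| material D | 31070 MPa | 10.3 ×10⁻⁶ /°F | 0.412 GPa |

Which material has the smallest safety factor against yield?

With everything in SI (GPa, ×10⁻⁶/K, MPa):
  material C: E = 122.0, α = 11.9, σ_y = 211.0 → σ = 222 MPa, n = 0.950
  material G: E = 71.71, α = 23.0, σ_y = 457.8 → σ = 253 MPa, n = 1.81
  material D: E = 31.07, α = 18.5, σ_y = 412.0 → σ = 88.1 MPa, n = 4.67
Material C has the lowest safety factor, n = 0.950.

material C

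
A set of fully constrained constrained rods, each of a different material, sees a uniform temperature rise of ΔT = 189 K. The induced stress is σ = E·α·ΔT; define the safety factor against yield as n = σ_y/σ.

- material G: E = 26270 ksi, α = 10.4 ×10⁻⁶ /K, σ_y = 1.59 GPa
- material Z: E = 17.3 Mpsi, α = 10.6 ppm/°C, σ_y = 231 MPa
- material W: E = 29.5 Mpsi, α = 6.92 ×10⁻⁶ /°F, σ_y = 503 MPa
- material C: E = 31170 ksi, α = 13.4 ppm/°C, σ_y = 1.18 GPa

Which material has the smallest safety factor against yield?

material Z

Per material, after unit conversion:
  material G: E = 181.1, α = 10.4, σ_y = 1590 → σ = 356 MPa, n = 4.47
  material Z: E = 119.3, α = 10.6, σ_y = 231.0 → σ = 239 MPa, n = 0.967
  material W: E = 203.4, α = 12.5, σ_y = 503.0 → σ = 479 MPa, n = 1.05
  material C: E = 214.9, α = 13.4, σ_y = 1180 → σ = 544 MPa, n = 2.17
Material Z has the lowest safety factor, n = 0.967.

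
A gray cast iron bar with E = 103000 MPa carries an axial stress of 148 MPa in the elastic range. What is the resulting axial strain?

1.44×10⁻³

E = 103000 MPa = 103.0 GPa = 103000 MPa.
ε = σ/E = 148 / 103000 = 1.44×10⁻³.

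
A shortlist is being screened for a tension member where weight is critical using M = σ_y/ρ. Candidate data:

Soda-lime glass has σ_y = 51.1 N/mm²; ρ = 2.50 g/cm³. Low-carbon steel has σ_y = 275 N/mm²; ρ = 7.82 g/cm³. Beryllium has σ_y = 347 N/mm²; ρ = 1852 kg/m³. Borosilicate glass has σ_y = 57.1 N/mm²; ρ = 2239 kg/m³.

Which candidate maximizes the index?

Putting every candidate on a common basis:
  soda-lime glass: σ_y = 51.10 MPa, ρ = 2500 kg/m³
  low-carbon steel: σ_y = 275.0 MPa, ρ = 7820 kg/m³
  beryllium: σ_y = 347.0 MPa, ρ = 1852 kg/m³
  borosilicate glass: σ_y = 57.10 MPa, ρ = 2239 kg/m³
  beryllium: M = 187 kN·m/kg
  low-carbon steel: M = 35.2 kN·m/kg
  borosilicate glass: M = 25.5 kN·m/kg
  soda-lime glass: M = 20.4 kN·m/kg
The maximum is for beryllium.

beryllium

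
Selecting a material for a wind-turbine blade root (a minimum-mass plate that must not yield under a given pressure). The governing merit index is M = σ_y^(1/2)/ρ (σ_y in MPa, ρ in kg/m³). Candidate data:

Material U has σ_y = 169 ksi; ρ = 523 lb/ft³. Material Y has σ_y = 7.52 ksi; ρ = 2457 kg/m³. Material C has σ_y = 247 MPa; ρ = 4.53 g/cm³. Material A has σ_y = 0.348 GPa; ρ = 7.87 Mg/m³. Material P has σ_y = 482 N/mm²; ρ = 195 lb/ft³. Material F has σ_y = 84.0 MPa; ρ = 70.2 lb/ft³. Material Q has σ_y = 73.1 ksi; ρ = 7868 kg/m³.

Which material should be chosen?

material F

Convert each candidate to consistent units, then evaluate M:
  material U: σ_y = 1165 MPa, ρ = 8378 kg/m³
  material Y: σ_y = 51.85 MPa, ρ = 2457 kg/m³
  material C: σ_y = 247.0 MPa, ρ = 4530 kg/m³
  material A: σ_y = 348.0 MPa, ρ = 7870 kg/m³
  material P: σ_y = 482.0 MPa, ρ = 3124 kg/m³
  material F: σ_y = 84.00 MPa, ρ = 1124 kg/m³
  material Q: σ_y = 504.0 MPa, ρ = 7868 kg/m³
  material F: M = 8.15×10⁻³
  material P: M = 7.03×10⁻³
  material U: M = 4.07×10⁻³
  material C: M = 3.47×10⁻³
  material Y: M = 2.93×10⁻³
  material Q: M = 2.85×10⁻³
  material A: M = 2.37×10⁻³
Material F has the largest M.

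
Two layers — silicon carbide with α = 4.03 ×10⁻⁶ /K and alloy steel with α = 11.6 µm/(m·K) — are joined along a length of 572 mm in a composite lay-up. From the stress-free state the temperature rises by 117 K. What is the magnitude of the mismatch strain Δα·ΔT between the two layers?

Δα = |4.03 − 11.6|×10⁻⁶/K = 7.57×10⁻⁶/K.
Mismatch strain = Δα·ΔT = 7.57×10⁻⁶ × 117.0 = 8.86×10⁻⁴.

8.86×10⁻⁴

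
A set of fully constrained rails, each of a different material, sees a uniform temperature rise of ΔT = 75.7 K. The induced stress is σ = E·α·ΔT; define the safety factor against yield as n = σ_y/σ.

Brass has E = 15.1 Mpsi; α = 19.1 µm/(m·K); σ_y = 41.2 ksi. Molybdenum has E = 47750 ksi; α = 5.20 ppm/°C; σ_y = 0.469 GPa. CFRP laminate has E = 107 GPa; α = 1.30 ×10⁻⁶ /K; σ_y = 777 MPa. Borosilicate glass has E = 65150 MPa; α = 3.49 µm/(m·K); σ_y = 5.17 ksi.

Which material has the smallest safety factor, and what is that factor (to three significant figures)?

brass, n = 1.89

With everything in SI (GPa, ×10⁻⁶/K, MPa):
  brass: E = 104.1, α = 19.1, σ_y = 284.1 → σ = 151 MPa, n = 1.89
  molybdenum: E = 329.2, α = 5.20, σ_y = 469.0 → σ = 130 MPa, n = 3.62
  CFRP laminate: E = 107.0, α = 1.30, σ_y = 777.0 → σ = 10.5 MPa, n = 73.8
  borosilicate glass: E = 65.15, α = 3.49, σ_y = 35.65 → σ = 17.2 MPa, n = 2.07
Smallest n: brass with n = 1.89.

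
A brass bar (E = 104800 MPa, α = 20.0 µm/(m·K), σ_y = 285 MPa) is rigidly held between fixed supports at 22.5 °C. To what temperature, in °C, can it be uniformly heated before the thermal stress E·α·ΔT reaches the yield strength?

158 °C

E = 104800 MPa = 104.8 GPa.
E·α·ΔT = 285.0 MPa ⇒ ΔT = 285.0 / (104.8×10³ × 20.0×10⁻⁶) = 136.0 K.
T = 22.5 + 136.0 = 158.5 °C.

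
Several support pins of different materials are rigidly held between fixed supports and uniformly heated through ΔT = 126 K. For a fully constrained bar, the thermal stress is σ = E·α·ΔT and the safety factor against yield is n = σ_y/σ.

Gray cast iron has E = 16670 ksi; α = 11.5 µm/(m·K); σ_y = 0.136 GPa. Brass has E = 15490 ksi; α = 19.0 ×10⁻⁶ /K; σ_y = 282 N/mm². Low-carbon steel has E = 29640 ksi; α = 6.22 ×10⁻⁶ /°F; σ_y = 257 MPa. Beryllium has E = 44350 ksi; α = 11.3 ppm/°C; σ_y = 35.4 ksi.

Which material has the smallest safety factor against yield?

Converting E to GPa, α to ×10⁻⁶/K, σ_y to MPa, then σ and n for each:
  gray cast iron: E = 114.9, α = 11.5, σ_y = 136.0 → σ = 167 MPa, n = 0.817
  brass: E = 106.8, α = 19.0, σ_y = 282.0 → σ = 256 MPa, n = 1.10
  low-carbon steel: E = 204.4, α = 11.2, σ_y = 257.0 → σ = 288 MPa, n = 0.891
  beryllium: E = 305.8, α = 11.3, σ_y = 244.1 → σ = 435 MPa, n = 0.561
Beryllium has the lowest safety factor, n = 0.561.

beryllium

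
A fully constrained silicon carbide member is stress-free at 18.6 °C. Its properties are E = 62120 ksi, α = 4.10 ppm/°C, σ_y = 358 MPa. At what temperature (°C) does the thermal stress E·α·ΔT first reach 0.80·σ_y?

182 °C

E = 62120 ksi = 428.3 GPa.
E·α·ΔT = 286.4 MPa ⇒ ΔT = 286.4 / (428.3×10³ × 4.10×10⁻⁶) = 163.1 K.
T = 18.6 + 163.1 = 181.7 °C.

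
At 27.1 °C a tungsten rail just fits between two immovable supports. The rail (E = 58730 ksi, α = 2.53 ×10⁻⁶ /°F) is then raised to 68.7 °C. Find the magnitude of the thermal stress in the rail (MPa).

E = 58730 ksi = 404.9 GPa.
α = 2.53×10⁻⁶/°F × 9/5 = 4.55×10⁻⁶/K.
ΔT = 41.60 K. Constrained thermal stress σ = E·α·ΔT = 404.9×10³ MPa × 4.55×10⁻⁶ × 41.60 = 76.7 MPa (compressive).

76.7 MPa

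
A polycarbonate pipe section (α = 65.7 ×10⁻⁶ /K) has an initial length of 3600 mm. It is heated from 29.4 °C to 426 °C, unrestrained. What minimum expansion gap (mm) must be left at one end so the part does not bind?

ΔT = 426 − 29.4 = 396.6 K.
ΔL = α·L₀·ΔT = 65.7×10⁻⁶ × 3600 mm × 396.6 K = 93.8 mm.

93.8 mm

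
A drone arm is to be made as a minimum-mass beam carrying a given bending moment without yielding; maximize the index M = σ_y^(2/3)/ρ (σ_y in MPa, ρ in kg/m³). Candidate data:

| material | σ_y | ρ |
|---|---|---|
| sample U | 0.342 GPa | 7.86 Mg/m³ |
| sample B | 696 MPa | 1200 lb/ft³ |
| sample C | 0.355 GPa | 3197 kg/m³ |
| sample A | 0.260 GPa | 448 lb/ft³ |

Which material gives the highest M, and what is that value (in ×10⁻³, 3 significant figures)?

In SI units:
  sample U: σ_y = 342.0 MPa, ρ = 7860 kg/m³
  sample B: σ_y = 696.0 MPa, ρ = 19220 kg/m³
  sample C: σ_y = 355.0 MPa, ρ = 3197 kg/m³
  sample A: σ_y = 260.0 MPa, ρ = 7176 kg/m³
  sample C: M = 15.7×10⁻³
  sample U: M = 6.22×10⁻³
  sample A: M = 5.68×10⁻³
  sample B: M = 4.09×10⁻³
The maximum is for sample C.

sample C, M = 15.7×10⁻³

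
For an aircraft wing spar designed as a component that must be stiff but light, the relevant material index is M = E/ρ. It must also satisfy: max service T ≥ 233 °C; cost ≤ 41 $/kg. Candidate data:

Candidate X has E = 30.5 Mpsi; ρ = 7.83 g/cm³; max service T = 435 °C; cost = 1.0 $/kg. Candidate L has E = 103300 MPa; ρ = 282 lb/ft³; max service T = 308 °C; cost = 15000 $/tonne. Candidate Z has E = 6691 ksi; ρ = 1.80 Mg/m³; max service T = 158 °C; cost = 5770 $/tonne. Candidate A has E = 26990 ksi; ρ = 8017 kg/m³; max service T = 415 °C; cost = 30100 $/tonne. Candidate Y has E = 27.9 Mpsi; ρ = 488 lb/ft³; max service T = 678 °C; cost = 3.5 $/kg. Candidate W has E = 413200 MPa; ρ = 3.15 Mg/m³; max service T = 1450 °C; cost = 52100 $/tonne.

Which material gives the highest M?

Screen on constraints: max service T ≥ 233 °C; cost ≤ 41 $/kg. Survivors: candidate X, candidate L, candidate A, candidate Y.
Convert each candidate to consistent units, then evaluate M:
  candidate X: E = 210.3 GPa, ρ = 7830 kg/m³
  candidate L: E = 103.3 GPa, ρ = 4517 kg/m³
  candidate A: E = 186.1 GPa, ρ = 8017 kg/m³
  candidate Y: E = 192.4 GPa, ρ = 7817 kg/m³
  candidate X: M = 26.9 MN·m/kg
  candidate Y: M = 24.6 MN·m/kg
  candidate A: M = 23.2 MN·m/kg
  candidate L: M = 22.9 MN·m/kg
Candidate X ranks first.

candidate X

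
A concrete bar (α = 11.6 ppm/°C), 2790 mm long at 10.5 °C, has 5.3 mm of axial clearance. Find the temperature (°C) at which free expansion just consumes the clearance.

α·L₀·ΔT = 5.3 mm ⇒ ΔT = 5.3 / (11.6×10⁻⁶ × 2790.0) = 163.8 K.
T = 10.5 + 163.8 = 174.3 °C.

174 °C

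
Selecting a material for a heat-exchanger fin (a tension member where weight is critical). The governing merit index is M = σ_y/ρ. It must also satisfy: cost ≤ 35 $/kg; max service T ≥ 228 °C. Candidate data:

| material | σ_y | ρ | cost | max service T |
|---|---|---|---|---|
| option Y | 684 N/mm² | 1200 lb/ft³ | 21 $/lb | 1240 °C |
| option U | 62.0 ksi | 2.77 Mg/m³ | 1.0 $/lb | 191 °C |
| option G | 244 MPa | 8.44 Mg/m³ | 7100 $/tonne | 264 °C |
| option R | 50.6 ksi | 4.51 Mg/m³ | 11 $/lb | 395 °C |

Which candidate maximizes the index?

Screen on constraints: cost ≤ 35 $/kg; max service T ≥ 228 °C. Survivors: option G, option R.
Normalizing units and computing the index:
  option G: σ_y = 244.0 MPa, ρ = 8440 kg/m³
  option R: σ_y = 348.9 MPa, ρ = 4510 kg/m³
  option R: M = 77.4 kN·m/kg
  option G: M = 28.9 kN·m/kg
Highest index: option R.

option R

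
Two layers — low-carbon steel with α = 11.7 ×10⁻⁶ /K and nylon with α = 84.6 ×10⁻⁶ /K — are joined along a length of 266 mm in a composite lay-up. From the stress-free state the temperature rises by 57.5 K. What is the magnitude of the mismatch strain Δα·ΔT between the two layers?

Δα = |11.7 − 84.6|×10⁻⁶/K = 72.9×10⁻⁶/K.
Mismatch strain = Δα·ΔT = 72.9×10⁻⁶ × 57.5 = 4.19×10⁻³.

4.19×10⁻³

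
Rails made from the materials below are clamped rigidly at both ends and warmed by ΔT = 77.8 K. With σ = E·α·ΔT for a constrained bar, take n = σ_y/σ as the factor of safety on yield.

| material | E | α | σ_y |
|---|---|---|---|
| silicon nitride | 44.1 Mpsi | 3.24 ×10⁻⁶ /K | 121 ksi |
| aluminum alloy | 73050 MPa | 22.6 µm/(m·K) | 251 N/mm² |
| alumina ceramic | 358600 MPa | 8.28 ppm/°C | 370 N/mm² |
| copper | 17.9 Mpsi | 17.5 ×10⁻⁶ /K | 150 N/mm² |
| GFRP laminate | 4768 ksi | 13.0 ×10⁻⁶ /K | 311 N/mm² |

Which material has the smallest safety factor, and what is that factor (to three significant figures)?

Per material, after unit conversion:
  silicon nitride: E = 304.1, α = 3.24, σ_y = 834.3 → σ = 76.6 MPa, n = 10.9
  aluminum alloy: E = 73.05, α = 22.6, σ_y = 251.0 → σ = 128 MPa, n = 1.95
  alumina ceramic: E = 358.6, α = 8.28, σ_y = 370.0 → σ = 231 MPa, n = 1.60
  copper: E = 123.4, α = 17.5, σ_y = 150.0 → σ = 168 MPa, n = 0.893
  GFRP laminate: E = 32.87, α = 13.0, σ_y = 311.0 → σ = 33.2 MPa, n = 9.35
Copper has the lowest safety factor, n = 0.893.

copper, n = 0.893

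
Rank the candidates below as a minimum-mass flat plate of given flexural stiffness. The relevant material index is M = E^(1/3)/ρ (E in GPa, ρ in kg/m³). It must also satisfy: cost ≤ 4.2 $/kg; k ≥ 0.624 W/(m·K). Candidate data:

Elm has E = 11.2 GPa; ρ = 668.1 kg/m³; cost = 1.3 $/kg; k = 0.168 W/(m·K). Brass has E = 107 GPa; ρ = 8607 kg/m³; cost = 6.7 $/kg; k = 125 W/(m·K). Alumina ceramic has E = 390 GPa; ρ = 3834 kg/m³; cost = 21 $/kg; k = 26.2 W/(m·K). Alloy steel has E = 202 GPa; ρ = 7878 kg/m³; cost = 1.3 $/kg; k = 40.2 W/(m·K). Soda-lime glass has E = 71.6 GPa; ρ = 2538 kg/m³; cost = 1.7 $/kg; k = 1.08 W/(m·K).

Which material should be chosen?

soda-lime glass

Screen on constraints: cost ≤ 4.2 $/kg; k ≥ 0.624 W/(m·K). Survivors: alloy steel, soda-lime glass.
Per-candidate index values:
  soda-lime glass: M = 1.64×10⁻³
  alloy steel: M = 0.745×10⁻³
Highest index: soda-lime glass.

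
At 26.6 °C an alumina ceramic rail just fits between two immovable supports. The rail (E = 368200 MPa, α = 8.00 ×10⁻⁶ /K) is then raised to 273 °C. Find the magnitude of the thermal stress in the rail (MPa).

E = 368200 MPa = 368.2 GPa.
ΔT = 246.4 K. Constrained thermal stress σ = E·α·ΔT = 368.2×10³ MPa × 8.00×10⁻⁶ × 246.4 = 726 MPa (compressive).

726 MPa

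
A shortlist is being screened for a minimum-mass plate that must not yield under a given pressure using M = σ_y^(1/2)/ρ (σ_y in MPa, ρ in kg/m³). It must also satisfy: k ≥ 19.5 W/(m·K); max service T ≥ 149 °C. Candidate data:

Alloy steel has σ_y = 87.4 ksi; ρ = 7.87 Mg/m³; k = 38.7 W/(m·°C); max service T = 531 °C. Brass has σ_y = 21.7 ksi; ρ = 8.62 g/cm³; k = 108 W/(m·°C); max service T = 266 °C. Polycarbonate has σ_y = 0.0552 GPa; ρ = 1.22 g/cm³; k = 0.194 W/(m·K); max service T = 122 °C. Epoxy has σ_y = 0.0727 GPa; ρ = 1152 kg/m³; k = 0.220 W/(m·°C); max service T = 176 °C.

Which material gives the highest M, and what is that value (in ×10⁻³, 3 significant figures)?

Screen on constraints: k ≥ 19.5 W/(m·K); max service T ≥ 149 °C. Survivors: alloy steel, brass.
Normalizing units and computing the index:
  alloy steel: σ_y = 602.6 MPa, ρ = 7870 kg/m³
  brass: σ_y = 149.6 MPa, ρ = 8620 kg/m³
  alloy steel: M = 3.12×10⁻³
  brass: M = 1.42×10⁻³
The maximum is for alloy steel.

alloy steel, M = 3.12×10⁻³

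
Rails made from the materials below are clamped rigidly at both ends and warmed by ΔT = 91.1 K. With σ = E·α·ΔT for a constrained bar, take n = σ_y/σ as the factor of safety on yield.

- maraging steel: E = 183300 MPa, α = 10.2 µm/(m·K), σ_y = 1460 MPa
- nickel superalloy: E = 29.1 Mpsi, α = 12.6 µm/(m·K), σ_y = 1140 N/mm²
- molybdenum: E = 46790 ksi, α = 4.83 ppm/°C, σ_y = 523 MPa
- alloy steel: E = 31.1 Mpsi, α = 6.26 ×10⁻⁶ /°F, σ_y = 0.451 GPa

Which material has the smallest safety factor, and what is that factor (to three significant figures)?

alloy steel, n = 2.05

Converting E to GPa, α to ×10⁻⁶/K, σ_y to MPa, then σ and n for each:
  maraging steel: E = 183.3, α = 10.2, σ_y = 1460 → σ = 170 MPa, n = 8.57
  nickel superalloy: E = 200.6, α = 12.6, σ_y = 1140 → σ = 230 MPa, n = 4.95
  molybdenum: E = 322.6, α = 4.83, σ_y = 523.0 → σ = 142 MPa, n = 3.68
  alloy steel: E = 214.4, α = 11.3, σ_y = 451.0 → σ = 220 MPa, n = 2.05
Smallest n: alloy steel with n = 2.05.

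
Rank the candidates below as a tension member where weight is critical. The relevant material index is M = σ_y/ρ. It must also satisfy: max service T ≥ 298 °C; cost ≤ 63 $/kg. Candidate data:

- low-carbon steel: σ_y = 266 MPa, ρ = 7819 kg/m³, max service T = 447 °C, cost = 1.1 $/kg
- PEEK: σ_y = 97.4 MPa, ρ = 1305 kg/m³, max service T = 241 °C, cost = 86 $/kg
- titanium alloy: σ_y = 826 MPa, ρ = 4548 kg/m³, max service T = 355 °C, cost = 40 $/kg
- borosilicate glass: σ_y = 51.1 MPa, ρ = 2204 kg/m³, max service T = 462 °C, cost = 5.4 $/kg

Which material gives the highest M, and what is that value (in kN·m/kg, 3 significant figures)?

Screen on constraints: max service T ≥ 298 °C; cost ≤ 63 $/kg. Survivors: low-carbon steel, titanium alloy, borosilicate glass.
Computing M directly (units already consistent):
  titanium alloy: M = 182 kN·m/kg
  low-carbon steel: M = 34.0 kN·m/kg
  borosilicate glass: M = 23.2 kN·m/kg
Titanium alloy has the largest M.

titanium alloy, M = 182 kN·m/kg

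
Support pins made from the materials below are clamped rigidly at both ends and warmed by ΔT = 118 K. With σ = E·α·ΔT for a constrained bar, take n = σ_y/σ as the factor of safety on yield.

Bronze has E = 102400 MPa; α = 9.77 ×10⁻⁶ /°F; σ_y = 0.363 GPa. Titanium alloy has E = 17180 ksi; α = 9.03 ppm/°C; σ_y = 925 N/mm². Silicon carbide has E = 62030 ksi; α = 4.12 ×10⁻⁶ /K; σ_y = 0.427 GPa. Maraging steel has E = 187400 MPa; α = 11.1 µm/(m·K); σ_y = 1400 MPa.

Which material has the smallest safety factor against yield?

Converting E to GPa, α to ×10⁻⁶/K, σ_y to MPa, then σ and n for each:
  bronze: E = 102.4, α = 17.6, σ_y = 363.0 → σ = 212 MPa, n = 1.71
  titanium alloy: E = 118.5, α = 9.03, σ_y = 925.0 → σ = 126 MPa, n = 7.33
  silicon carbide: E = 427.7, α = 4.12, σ_y = 427.0 → σ = 208 MPa, n = 2.05
  maraging steel: E = 187.4, α = 11.1, σ_y = 1400 → σ = 245 MPa, n = 5.70
Smallest n: bronze with n = 1.71.

bronze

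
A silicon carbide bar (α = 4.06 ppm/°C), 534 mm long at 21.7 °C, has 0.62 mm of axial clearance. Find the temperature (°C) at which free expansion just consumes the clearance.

308 °C

α·L₀·ΔT = 0.62 mm ⇒ ΔT = 0.62 / (4.06×10⁻⁶ × 534.0) = 286.0 K.
T = 21.7 + 286.0 = 307.7 °C.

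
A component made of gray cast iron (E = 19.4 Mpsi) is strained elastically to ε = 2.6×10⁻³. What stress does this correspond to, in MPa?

E = 19.4 Mpsi = 133.8 GPa.
σ = E·ε = 133800 MPa × 2.6×10⁻³ = 348 MPa.

348 MPa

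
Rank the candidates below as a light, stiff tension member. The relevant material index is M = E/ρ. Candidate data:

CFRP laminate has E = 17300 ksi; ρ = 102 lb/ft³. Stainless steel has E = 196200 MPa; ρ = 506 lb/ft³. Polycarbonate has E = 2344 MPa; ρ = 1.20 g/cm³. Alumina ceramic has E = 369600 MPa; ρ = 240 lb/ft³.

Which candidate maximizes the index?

After converting to SI:
  CFRP laminate: E = 119.3 GPa, ρ = 1634 kg/m³
  stainless steel: E = 196.2 GPa, ρ = 8105 kg/m³
  polycarbonate: E = 2.344 GPa, ρ = 1200 kg/m³
  alumina ceramic: E = 369.6 GPa, ρ = 3844 kg/m³
  alumina ceramic: M = 96.1 MN·m/kg
  CFRP laminate: M = 73.0 MN·m/kg
  stainless steel: M = 24.2 MN·m/kg
  polycarbonate: M = 1.95 MN·m/kg
The maximum is for alumina ceramic.

alumina ceramic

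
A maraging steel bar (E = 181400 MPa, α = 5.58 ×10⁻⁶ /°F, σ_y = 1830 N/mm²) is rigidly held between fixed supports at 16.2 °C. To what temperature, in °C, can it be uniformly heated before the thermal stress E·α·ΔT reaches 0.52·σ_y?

538 °C

E = 181400 MPa = 181.4 GPa.
α = 5.58×10⁻⁶/°F × 9/5 = 10.0×10⁻⁶/K.
σ_y = 1830 N/mm² = 1830 MPa.
E·α·ΔT = 951.6 MPa ⇒ ΔT = 951.6 / (181.4×10³ × 10.0×10⁻⁶) = 522.3 K.
T = 16.2 + 522.3 = 538.5 °C.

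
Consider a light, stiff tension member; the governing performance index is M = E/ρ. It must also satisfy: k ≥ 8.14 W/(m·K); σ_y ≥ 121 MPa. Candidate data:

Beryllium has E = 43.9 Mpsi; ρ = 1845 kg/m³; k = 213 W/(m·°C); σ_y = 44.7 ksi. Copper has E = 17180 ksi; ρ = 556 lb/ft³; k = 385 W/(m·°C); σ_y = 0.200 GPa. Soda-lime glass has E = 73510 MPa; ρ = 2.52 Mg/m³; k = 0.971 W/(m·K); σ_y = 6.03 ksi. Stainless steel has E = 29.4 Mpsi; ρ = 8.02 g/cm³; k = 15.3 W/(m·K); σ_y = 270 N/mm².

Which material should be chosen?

Screen on constraints: k ≥ 8.14 W/(m·K); σ_y ≥ 121 MPa. Survivors: beryllium, copper, stainless steel.
Putting every candidate on a common basis:
  beryllium: E = 302.7 GPa, ρ = 1845 kg/m³
  copper: E = 118.5 GPa, ρ = 8906 kg/m³
  stainless steel: E = 202.7 GPa, ρ = 8020 kg/m³
  beryllium: M = 164 MN·m/kg
  stainless steel: M = 25.3 MN·m/kg
  copper: M = 13.3 MN·m/kg
Beryllium ranks first.

beryllium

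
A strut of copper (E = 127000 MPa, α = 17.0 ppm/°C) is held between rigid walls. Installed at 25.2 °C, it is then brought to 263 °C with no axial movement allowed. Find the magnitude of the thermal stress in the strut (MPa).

E = 127000 MPa = 127.0 GPa.
ΔT = 237.8 K. Constrained thermal stress σ = E·α·ΔT = 127.0×10³ MPa × 17.0×10⁻⁶ × 237.8 = 513 MPa (compressive).

513 MPa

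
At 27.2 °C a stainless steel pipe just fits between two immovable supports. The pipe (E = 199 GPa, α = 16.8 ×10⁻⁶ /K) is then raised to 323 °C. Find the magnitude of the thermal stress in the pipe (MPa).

ΔT = 295.8 K. Constrained thermal stress σ = E·α·ΔT = 199.0×10³ MPa × 16.8×10⁻⁶ × 295.8 = 989 MPa (compressive).

989 MPa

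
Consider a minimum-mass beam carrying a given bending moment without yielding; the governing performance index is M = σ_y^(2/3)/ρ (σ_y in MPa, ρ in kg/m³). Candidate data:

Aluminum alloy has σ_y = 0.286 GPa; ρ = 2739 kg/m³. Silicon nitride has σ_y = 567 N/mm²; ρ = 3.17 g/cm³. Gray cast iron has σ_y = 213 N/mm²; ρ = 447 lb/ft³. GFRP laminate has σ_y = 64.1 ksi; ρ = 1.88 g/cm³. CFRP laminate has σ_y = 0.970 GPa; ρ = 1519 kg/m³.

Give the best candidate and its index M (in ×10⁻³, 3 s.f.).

CFRP laminate, M = 64.5×10⁻³

Convert each candidate to consistent units, then evaluate M:
  aluminum alloy: σ_y = 286.0 MPa, ρ = 2739 kg/m³
  silicon nitride: σ_y = 567.0 MPa, ρ = 3170 kg/m³
  gray cast iron: σ_y = 213.0 MPa, ρ = 7160 kg/m³
  GFRP laminate: σ_y = 442.0 MPa, ρ = 1880 kg/m³
  CFRP laminate: σ_y = 970.0 MPa, ρ = 1519 kg/m³
  CFRP laminate: M = 64.5×10⁻³
  GFRP laminate: M = 30.9×10⁻³
  silicon nitride: M = 21.6×10⁻³
  aluminum alloy: M = 15.8×10⁻³
  gray cast iron: M = 4.98×10⁻³
Highest index: CFRP laminate.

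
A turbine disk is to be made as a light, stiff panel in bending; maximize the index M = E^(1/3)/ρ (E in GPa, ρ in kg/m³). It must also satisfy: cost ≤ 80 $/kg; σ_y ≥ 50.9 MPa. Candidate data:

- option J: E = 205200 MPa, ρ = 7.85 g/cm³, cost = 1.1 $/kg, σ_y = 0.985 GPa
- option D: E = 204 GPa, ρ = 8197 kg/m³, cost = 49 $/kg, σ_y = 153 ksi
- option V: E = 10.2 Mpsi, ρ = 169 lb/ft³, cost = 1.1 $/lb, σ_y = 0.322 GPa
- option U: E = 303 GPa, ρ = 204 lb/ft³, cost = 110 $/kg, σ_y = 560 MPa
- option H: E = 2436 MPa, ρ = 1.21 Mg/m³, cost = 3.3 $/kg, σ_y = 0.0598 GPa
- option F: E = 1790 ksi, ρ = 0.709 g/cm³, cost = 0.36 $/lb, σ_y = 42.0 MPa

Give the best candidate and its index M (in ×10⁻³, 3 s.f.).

option V, M = 1.52×10⁻³

Screen on constraints: cost ≤ 80 $/kg; σ_y ≥ 50.9 MPa. Survivors: option J, option D, option V, option H.
Normalizing units and computing the index:
  option J: E = 205.2 GPa, ρ = 7850 kg/m³
  option D: E = 204.0 GPa, ρ = 8197 kg/m³
  option V: E = 70.33 GPa, ρ = 2707 kg/m³
  option H: E = 2.436 GPa, ρ = 1210 kg/m³
  option V: M = 1.52×10⁻³
  option H: M = 1.11×10⁻³
  option J: M = 0.751×10⁻³
  option D: M = 0.718×10⁻³
Option V has the largest M.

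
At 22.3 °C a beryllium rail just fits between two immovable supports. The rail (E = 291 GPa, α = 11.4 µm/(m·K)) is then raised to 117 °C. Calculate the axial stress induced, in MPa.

314 MPa

ΔT = 94.70 K. Constrained thermal stress σ = E·α·ΔT = 291.0×10³ MPa × 11.4×10⁻⁶ × 94.70 = 314 MPa (compressive).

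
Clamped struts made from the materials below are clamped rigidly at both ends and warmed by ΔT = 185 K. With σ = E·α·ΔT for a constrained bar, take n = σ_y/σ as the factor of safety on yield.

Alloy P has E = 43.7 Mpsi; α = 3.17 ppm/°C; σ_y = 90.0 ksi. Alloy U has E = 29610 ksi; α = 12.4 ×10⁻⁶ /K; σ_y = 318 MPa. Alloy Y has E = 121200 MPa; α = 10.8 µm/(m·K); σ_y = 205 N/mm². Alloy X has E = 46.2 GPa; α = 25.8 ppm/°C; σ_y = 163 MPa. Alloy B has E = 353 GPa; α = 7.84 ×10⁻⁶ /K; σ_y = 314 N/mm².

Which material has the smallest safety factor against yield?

Per material, after unit conversion:
  alloy P: E = 301.3, α = 3.17, σ_y = 620.5 → σ = 177 MPa, n = 3.51
  alloy U: E = 204.2, α = 12.4, σ_y = 318.0 → σ = 468 MPa, n = 0.679
  alloy Y: E = 121.2, α = 10.8, σ_y = 205.0 → σ = 242 MPa, n = 0.847
  alloy X: E = 46.20, α = 25.8, σ_y = 163.0 → σ = 221 MPa, n = 0.739
  alloy B: E = 353.0, α = 7.84, σ_y = 314.0 → σ = 512 MPa, n = 0.613
Alloy B has the lowest safety factor, n = 0.613.

alloy B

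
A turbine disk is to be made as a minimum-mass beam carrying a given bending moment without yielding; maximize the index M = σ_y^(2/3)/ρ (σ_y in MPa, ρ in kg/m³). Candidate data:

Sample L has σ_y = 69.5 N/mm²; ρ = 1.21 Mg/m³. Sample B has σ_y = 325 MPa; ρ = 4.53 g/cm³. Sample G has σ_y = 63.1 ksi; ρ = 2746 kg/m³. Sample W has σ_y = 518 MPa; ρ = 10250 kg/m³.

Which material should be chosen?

sample G

In SI units:
  sample L: σ_y = 69.50 MPa, ρ = 1210 kg/m³
  sample B: σ_y = 325.0 MPa, ρ = 4530 kg/m³
  sample G: σ_y = 435.1 MPa, ρ = 2746 kg/m³
  sample W: σ_y = 518.0 MPa, ρ = 10250 kg/m³
  sample G: M = 20.9×10⁻³
  sample L: M = 14.0×10⁻³
  sample B: M = 10.4×10⁻³
  sample W: M = 6.29×10⁻³
Sample G has the largest M.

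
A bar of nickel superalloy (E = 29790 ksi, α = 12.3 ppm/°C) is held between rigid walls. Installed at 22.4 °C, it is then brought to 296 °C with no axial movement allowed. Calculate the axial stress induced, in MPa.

691 MPa

E = 29790 ksi = 205.4 GPa.
ΔT = 273.6 K. Constrained thermal stress σ = E·α·ΔT = 205.4×10³ MPa × 12.3×10⁻⁶ × 273.6 = 691 MPa (compressive).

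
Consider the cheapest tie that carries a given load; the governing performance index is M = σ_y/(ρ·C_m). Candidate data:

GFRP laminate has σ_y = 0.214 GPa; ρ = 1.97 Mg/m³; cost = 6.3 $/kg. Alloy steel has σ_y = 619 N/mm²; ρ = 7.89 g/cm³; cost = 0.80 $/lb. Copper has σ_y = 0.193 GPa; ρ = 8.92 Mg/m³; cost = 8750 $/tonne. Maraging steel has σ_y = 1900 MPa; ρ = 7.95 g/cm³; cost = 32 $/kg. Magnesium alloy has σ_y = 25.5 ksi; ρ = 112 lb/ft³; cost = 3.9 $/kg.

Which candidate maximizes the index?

alloy steel

Normalizing units and computing the index:
  GFRP laminate: σ_y = 214.0 MPa, ρ = 1970 kg/m³, cost = 6.300 $/kg
  alloy steel: σ_y = 619.0 MPa, ρ = 7890 kg/m³, cost = 1.764 $/kg
  copper: σ_y = 193.0 MPa, ρ = 8920 kg/m³, cost = 8.750 $/kg
  maraging steel: σ_y = 1900 MPa, ρ = 7950 kg/m³, cost = 32.00 $/kg
  magnesium alloy: σ_y = 175.8 MPa, ρ = 1794 kg/m³, cost = 3.900 $/kg
  alloy steel: M = 44.5 kN·m per $
  magnesium alloy: M = 25.1 kN·m per $
  GFRP laminate: M = 17.2 kN·m per $
  maraging steel: M = 7.47 kN·m per $
  copper: M = 2.47 kN·m per $
Alloy steel has the largest M.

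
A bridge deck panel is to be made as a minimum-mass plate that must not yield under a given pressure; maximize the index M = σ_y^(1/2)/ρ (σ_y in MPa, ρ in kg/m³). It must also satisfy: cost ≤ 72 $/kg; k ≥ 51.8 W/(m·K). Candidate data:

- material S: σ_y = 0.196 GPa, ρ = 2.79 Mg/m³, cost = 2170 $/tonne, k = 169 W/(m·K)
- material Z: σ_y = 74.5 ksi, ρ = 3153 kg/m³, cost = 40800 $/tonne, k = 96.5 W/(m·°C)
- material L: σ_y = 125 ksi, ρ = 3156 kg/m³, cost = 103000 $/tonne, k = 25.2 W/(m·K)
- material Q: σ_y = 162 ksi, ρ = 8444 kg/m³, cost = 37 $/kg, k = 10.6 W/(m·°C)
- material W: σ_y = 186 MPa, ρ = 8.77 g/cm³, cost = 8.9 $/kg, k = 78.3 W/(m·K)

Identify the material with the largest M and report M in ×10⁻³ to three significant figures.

material Z, M = 7.19×10⁻³

Screen on constraints: cost ≤ 72 $/kg; k ≥ 51.8 W/(m·K). Survivors: material S, material Z, material W.
Putting every candidate on a common basis:
  material S: σ_y = 196.0 MPa, ρ = 2790 kg/m³
  material Z: σ_y = 513.7 MPa, ρ = 3153 kg/m³
  material W: σ_y = 186.0 MPa, ρ = 8770 kg/m³
  material Z: M = 7.19×10⁻³
  material S: M = 5.02×10⁻³
  material W: M = 1.56×10⁻³
Highest index: material Z.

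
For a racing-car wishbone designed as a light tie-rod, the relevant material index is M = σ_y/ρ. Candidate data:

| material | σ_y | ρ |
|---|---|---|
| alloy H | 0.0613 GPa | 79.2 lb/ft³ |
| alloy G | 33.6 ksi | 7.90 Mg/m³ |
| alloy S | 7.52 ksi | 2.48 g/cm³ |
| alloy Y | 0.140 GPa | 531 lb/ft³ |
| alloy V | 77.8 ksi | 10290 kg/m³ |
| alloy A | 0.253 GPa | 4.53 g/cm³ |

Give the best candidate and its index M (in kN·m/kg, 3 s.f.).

alloy A, M = 55.8 kN·m/kg

In SI units:
  alloy H: σ_y = 61.30 MPa, ρ = 1269 kg/m³
  alloy G: σ_y = 231.7 MPa, ρ = 7900 kg/m³
  alloy S: σ_y = 51.85 MPa, ρ = 2480 kg/m³
  alloy Y: σ_y = 140.0 MPa, ρ = 8506 kg/m³
  alloy V: σ_y = 536.4 MPa, ρ = 10290 kg/m³
  alloy A: σ_y = 253.0 MPa, ρ = 4530 kg/m³
  alloy A: M = 55.8 kN·m/kg
  alloy V: M = 52.1 kN·m/kg
  alloy H: M = 48.3 kN·m/kg
  alloy G: M = 29.3 kN·m/kg
  alloy S: M = 20.9 kN·m/kg
  alloy Y: M = 16.5 kN·m/kg
Alloy A has the largest M.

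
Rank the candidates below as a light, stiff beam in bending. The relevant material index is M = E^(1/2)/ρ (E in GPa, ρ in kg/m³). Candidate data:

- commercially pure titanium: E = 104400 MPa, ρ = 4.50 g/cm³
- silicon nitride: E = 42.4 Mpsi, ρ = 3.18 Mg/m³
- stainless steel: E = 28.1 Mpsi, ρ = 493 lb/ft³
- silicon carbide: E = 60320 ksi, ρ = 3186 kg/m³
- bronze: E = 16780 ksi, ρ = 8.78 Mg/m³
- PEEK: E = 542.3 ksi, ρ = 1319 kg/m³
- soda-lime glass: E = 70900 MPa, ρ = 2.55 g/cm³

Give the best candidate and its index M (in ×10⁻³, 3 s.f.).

silicon carbide, M = 6.40×10⁻³

After converting to SI:
  commercially pure titanium: E = 104.4 GPa, ρ = 4500 kg/m³
  silicon nitride: E = 292.3 GPa, ρ = 3180 kg/m³
  stainless steel: E = 193.7 GPa, ρ = 7897 kg/m³
  silicon carbide: E = 415.9 GPa, ρ = 3186 kg/m³
  bronze: E = 115.7 GPa, ρ = 8780 kg/m³
  PEEK: E = 3.739 GPa, ρ = 1319 kg/m³
  soda-lime glass: E = 70.90 GPa, ρ = 2550 kg/m³
  silicon carbide: M = 6.40×10⁻³
  silicon nitride: M = 5.38×10⁻³
  soda-lime glass: M = 3.30×10⁻³
  commercially pure titanium: M = 2.27×10⁻³
  stainless steel: M = 1.76×10⁻³
  PEEK: M = 1.47×10⁻³
  bronze: M = 1.23×10⁻³
Silicon carbide has the largest M.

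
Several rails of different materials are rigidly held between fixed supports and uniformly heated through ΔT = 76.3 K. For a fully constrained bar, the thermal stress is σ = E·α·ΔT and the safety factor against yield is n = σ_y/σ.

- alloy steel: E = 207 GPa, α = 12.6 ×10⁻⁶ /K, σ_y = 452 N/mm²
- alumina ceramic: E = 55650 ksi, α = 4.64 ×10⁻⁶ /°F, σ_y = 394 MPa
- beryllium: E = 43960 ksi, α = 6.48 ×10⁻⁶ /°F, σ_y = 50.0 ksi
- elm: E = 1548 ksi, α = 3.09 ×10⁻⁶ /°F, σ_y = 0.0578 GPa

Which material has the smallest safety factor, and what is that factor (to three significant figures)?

Per material, after unit conversion:
  alloy steel: E = 207.0, α = 12.6, σ_y = 452.0 → σ = 199 MPa, n = 2.27
  alumina ceramic: E = 383.7, α = 8.35, σ_y = 394.0 → σ = 245 MPa, n = 1.61
  beryllium: E = 303.1, α = 11.7, σ_y = 344.7 → σ = 270 MPa, n = 1.28
  elm: E = 10.67, α = 5.56, σ_y = 57.80 → σ = 4.53 MPa, n = 12.8
Smallest n: beryllium with n = 1.28.

beryllium, n = 1.28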